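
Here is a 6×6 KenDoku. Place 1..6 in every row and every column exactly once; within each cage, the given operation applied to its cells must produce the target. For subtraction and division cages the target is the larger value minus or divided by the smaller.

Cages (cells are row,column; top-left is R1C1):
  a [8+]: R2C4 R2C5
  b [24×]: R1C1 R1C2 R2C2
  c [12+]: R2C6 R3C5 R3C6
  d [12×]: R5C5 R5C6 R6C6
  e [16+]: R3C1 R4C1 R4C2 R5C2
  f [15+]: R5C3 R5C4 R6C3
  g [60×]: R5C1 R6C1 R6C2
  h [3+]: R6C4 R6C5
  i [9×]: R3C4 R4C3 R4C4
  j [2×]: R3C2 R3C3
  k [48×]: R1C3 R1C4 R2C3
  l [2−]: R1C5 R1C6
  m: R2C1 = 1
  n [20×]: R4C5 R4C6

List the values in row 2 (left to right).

Cage m is given, leaving R2C1 = 1.
Cage i needs product 9; hence R3C4 = 3.
The 3 cells of cage i must have product 9, which forces R4C3 = 3.
Cage i needs product 9, leaving R4C4 = 1.
Column 4 now contains 1; hence R6C4 = 2.
Row 6 already has 2; hence R6C5 = 1.
Cage d needs product 12, leaving R5C6 = 1.
In row 1, 1 can only go at R1C2, so R1C2 = 1.
1 is placed in column 2; hence R3C2 = 2.
Cage j's pair has product 2, which forces R3C3 = 1.
Row 2 needs a 5, and only R2C4 is open for it.
Cage a's pair has sum 8, so R2C5 = 3.
Row 2 already has 3, which forces R2C6 = 2.
Cage k needs product 48, so R1C3 = 2.
In row 1, 3 can only go at R1C6, so R1C6 = 3.
Cage l's pair has difference 2; hence R1C5 = 5.
Column 5 already has 5; hence R4C5 = 4.
4 is placed in row 4; hence R4C6 = 5.
Cage d needs product 12; hence R5C5 = 2.
3 is placed in column 6, which forces R6C6 = 6.
Column 5 now contains 4, which forces R3C5 = 6.
6 is placed in column 6, so R3C6 = 4.
5 is placed in row 4, leaving R4C1 = 2.
5 is placed in row 4, so R4C2 = 6.
Cage b needs product 24, leaving R1C1 = 6.
Row 1 now contains 6, leaving R1C4 = 4.
Column 2 already has 6, so R2C2 = 4.
4 is placed in row 2, so R2C3 = 6.
Row 3 already has 4, leaving R3C1 = 5.
Cage e needs sum 16, which forces R5C2 = 3.
Column 4 already has 4, so R5C4 = 6.
Column 2 already has 3, leaving R6C2 = 5.
Row 6 already has 5, which forces R6C3 = 4.
Row 5 now contains 3, leaving R5C1 = 4.
4 is placed in column 3, which forces R5C3 = 5.
4 is placed in row 6, leaving R6C1 = 3.
The full grid is 6 1 2 4 5 3 / 1 4 6 5 3 2 / 5 2 1 3 6 4 / 2 6 3 1 4 5 / 4 3 5 6 2 1 / 3 5 4 2 1 6.

1 4 6 5 3 2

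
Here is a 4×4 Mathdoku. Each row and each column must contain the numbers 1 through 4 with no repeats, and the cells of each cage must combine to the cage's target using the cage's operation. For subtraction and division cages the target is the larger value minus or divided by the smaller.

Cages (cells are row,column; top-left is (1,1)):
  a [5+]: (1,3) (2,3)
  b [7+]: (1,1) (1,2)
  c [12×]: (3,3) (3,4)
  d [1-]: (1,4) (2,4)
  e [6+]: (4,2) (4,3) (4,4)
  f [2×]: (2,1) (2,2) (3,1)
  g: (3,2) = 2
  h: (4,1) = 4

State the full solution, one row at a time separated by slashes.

3 4 1 2 / 2 1 4 3 / 1 2 3 4 / 4 3 2 1

The 3 cells of cage f must have product 2, which forces (2,1) = 2.
Cage f needs product 2, leaving (2,2) = 1.
Cage f needs product 2, leaving (3,1) = 1.
Cage g is a single given cell, so (3,2) = 2.
Cage h is given; hence (4,1) = 4.
2 is placed in column 2, leaving (4,2) = 3.
4 is placed in column 1, which forces (1,1) = 3.
Column 2 already has 3, so (1,2) = 4.
Row 1 already has 4, so (1,4) = 2.
Column 4 already has 2, leaving (4,4) = 1.
2 is placed in row 1; hence (1,3) = 1.
The two cells of cage a must have sum 5, which forces (2,3) = 4.
Cage d's pair has difference 1, so (2,4) = 3.
Column 3 now contains 4, which forces (3,3) = 3.
3 is placed in column 4, which forces (3,4) = 4.
Row 4 already has 1; hence (4,3) = 2.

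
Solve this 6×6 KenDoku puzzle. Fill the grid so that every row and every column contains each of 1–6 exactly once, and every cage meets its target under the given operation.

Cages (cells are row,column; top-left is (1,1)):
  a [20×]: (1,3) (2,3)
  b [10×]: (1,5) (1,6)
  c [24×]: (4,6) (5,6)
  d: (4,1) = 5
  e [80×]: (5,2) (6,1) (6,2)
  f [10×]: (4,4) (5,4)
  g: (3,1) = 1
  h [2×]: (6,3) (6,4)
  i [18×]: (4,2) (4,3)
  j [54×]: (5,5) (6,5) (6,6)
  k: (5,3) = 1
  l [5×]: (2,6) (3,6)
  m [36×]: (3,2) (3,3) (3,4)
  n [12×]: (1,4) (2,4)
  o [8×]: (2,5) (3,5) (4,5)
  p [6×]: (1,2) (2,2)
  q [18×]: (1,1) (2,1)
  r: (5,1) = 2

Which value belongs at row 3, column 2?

Cage g is a single given cell; hence (3,1) = 1.
1 is placed in row 3, leaving (3,6) = 5.
Cage d is given, which forces (4,1) = 5.
Row 4 already has 5, leaving (4,4) = 2.
Cage r is given, leaving (5,1) = 2.
Cage e has product 80; hence (5,2) = 4.
K is a freebie, which forces (5,3) = 1.
Column 4 already has 2, which forces (5,4) = 5.
Cage j needs product 54; hence (5,5) = 3.
Row 5 already has 4, which forces (5,6) = 6.
Cage e needs product 80; hence (6,1) = 4.
The 3 cells of cage e must have product 80, which forces (6,2) = 5.
Column 3 already has 1, so (6,3) = 2.
Column 4 already has 2, leaving (6,4) = 1.
The 3 cells of cage j must have product 54, so (6,5) = 6.
Cage j needs product 54, so (6,6) = 3.
Cage b's pair has product 10; hence (1,5) = 5.
Column 6 now contains 5; hence (1,6) = 2.
Column 6 now contains 5, which forces (2,6) = 1.
Cage m has product 36, leaving (3,2) = 2.
Row 3 already has 2, so (3,5) = 4.
Column 5 now contains 4, so (4,5) = 1.
Column 6 already has 6, which forces (4,6) = 4.
Cage p needs two cells with product 6, leaving (1,2) = 1.
Row 1 now contains 5, so (1,3) = 4.
Row 1 now contains 4, so (1,4) = 3.
Cage p needs two cells with product 6, leaving (2,2) = 6.
Cage a's pair has product 20, leaving (2,3) = 5.
3 is placed in column 4, which forces (2,4) = 4.
Column 5 now contains 4, so (2,5) = 2.
3 is placed in column 4; hence (3,4) = 6.
6 is placed in column 2, leaving (4,2) = 3.
Row 4 already has 3, leaving (4,3) = 6.
Row 1 already has 3; hence (1,1) = 6.
6 is placed in row 2, which forces (2,1) = 3.
6 is placed in row 3, which forces (3,3) = 3.
Filled in: 6 1 4 3 5 2 / 3 6 5 4 2 1 / 1 2 3 6 4 5 / 5 3 6 2 1 4 / 2 4 1 5 3 6 / 4 5 2 1 6 3.

2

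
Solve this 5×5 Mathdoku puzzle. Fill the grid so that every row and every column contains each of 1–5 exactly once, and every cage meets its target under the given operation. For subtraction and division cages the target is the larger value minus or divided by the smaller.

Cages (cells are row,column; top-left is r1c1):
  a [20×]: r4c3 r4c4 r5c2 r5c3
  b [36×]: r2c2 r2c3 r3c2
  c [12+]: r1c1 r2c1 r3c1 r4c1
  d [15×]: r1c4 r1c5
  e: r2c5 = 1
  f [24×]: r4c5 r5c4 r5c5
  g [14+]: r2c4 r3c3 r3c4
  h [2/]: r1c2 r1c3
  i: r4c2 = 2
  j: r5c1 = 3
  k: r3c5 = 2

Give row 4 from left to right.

5 2 4 1 3

Cage b needs product 36, which forces r2c2 = 4.
Cage b has product 36, leaving r2c3 = 3.
Cage g needs sum 14, so r2c4 = 5.
Cage e is given, leaving r2c5 = 1.
The 3 cells of cage b must have product 36, so r3c2 = 3.
Cage g has sum 14, leaving r3c3 = 5.
Cage g has sum 14; hence r3c4 = 4.
K is a freebie, leaving r3c5 = 2.
Cage i is a single given cell, which forces r4c2 = 2.
Row 4 already has 2, so r4c4 = 1.
J is a freebie; hence r5c1 = 3.
3 is placed in row 5, leaving r5c4 = 2.
3 is placed in row 5, so r5c5 = 4.
2 is placed in column 2, so r1c2 = 1.
The two cells of cage h must have quotient 2, leaving r1c3 = 2.
Column 4 now contains 5, leaving r1c4 = 3.
Cage d needs two cells with product 15, so r1c5 = 5.
Row 2 already has 1; hence r2c1 = 2.
Row 3 now contains 2, leaving r3c1 = 1.
1 is placed in row 4, leaving r4c3 = 4.
Column 5 now contains 4, leaving r4c5 = 3.
The 4 cells of cage a must have product 20, leaving r5c2 = 5.
4 is placed in row 5, leaving r5c3 = 1.
5 is placed in row 1, leaving r1c1 = 4.
Row 4 already has 4, which forces r4c1 = 5.
The full grid is 4 1 2 3 5 / 2 4 3 5 1 / 1 3 5 4 2 / 5 2 4 1 3 / 3 5 1 2 4.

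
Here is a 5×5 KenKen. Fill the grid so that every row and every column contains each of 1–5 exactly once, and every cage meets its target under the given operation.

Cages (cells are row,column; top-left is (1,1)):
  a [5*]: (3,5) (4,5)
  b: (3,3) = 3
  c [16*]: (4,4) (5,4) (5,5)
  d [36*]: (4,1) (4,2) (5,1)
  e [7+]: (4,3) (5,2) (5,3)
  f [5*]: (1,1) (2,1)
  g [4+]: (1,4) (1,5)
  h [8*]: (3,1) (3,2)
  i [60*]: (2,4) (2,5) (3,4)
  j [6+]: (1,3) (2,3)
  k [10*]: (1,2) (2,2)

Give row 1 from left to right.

5 2 4 1 3

Cage b is a single given cell, which forces (3,3) = 3.
Cage d needs product 36, leaving (4,1) = 4.
The 3 cells of cage d must have product 36, which forces (4,2) = 3.
Row 4 now contains 4, which forces (4,4) = 2.
The 3 cells of cage d must have product 36; hence (5,1) = 3.
4 is placed in column 1; hence (3,1) = 2.
The two cells of cage h must have product 8; hence (3,2) = 4.
4 is placed in row 3; hence (3,4) = 5.
Row 3 already has 5, leaving (3,5) = 1.
Row 4 already has 2; hence (4,3) = 1.
Column 5 already has 1, which forces (4,5) = 5.
Cage c needs product 16, leaving (5,4) = 4.
Cage c has product 16, so (5,5) = 2.
The two cells of cage g must have sum 4, which forces (1,4) = 1.
Column 5 already has 1, so (1,5) = 3.
Column 4 already has 4, leaving (2,4) = 3.
Cage i needs product 60, so (2,5) = 4.
Row 5 already has 2, leaving (5,2) = 1.
Row 5 already has 2; hence (5,3) = 5.
1 is placed in row 1, so (1,1) = 5.
5 is placed in row 1, which forces (1,2) = 2.
The two cells of cage j must have sum 6, so (1,3) = 4.
Cage f's pair has product 5, which forces (2,1) = 1.
2 is placed in column 2, so (2,2) = 5.
Row 2 now contains 4, leaving (2,3) = 2.
The full grid is 5 2 4 1 3 / 1 5 2 3 4 / 2 4 3 5 1 / 4 3 1 2 5 / 3 1 5 4 2.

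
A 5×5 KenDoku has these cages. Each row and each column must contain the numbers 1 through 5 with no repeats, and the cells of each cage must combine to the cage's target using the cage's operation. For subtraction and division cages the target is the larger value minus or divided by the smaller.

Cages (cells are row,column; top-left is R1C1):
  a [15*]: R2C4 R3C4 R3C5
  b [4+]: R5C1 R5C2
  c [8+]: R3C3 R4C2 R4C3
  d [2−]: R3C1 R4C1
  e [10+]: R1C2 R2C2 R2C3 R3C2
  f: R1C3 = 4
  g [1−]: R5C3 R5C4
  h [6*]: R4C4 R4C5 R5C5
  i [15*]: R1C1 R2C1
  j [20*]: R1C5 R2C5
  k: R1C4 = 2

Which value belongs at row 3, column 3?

F is a freebie, which forces R1C3 = 4.
Cage k is a single given cell, so R1C4 = 2.
Row 1 now contains 4, which forces R1C5 = 5.
Column 5 now contains 5, which forces R2C5 = 4.
Row 1 already has 5, leaving R1C1 = 3.
Row 1 now contains 3, which forces R1C2 = 1.
Cage i's pair has product 15; hence R2C1 = 5.
Column 1 now contains 3, which forces R5C1 = 1.
Column 2 now contains 1, which forces R5C2 = 3.
Row 5 already has 3, so R5C4 = 4.
Row 5 already has 3, so R5C5 = 2.
Column 2 now contains 3, which forces R2C2 = 2.
Cage e has sum 10, so R2C3 = 3.
3 is placed in row 2; hence R2C4 = 1.
Cage e has sum 10; hence R3C2 = 4.
Cage a has product 15; hence R3C4 = 5.
4 is placed in column 2; hence R4C2 = 5.
1 is placed in column 4, so R4C4 = 3.
Row 4 now contains 3, so R4C5 = 1.
Row 5 now contains 2; hence R5C3 = 5.
Row 3 now contains 4, which forces R3C1 = 2.
Cage c has sum 8; hence R3C3 = 1.
Column 5 already has 1, so R3C5 = 3.
Cage d's pair has difference 2, which forces R4C1 = 4.
1 is placed in row 4, so R4C3 = 2.
Completed grid: 3 1 4 2 5 / 5 2 3 1 4 / 2 4 1 5 3 / 4 5 2 3 1 / 1 3 5 4 2.

1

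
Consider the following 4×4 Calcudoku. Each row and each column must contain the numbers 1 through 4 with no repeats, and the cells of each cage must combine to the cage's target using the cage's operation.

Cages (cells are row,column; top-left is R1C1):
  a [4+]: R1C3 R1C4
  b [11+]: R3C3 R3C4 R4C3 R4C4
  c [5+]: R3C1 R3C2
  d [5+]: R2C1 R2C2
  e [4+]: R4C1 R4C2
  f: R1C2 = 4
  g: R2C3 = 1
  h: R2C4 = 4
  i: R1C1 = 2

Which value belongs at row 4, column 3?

I is a freebie; hence R1C1 = 2.
Cage f is a single given cell, leaving R1C2 = 4.
Cage g is given, leaving R2C3 = 1.
H is a freebie; hence R2C4 = 4.
1 is placed in column 3, so R1C3 = 3.
The two cells of cage a must have sum 4; hence R1C4 = 1.
4 is placed in row 2, which forces R2C1 = 3.
The two cells of cage d must have sum 5, so R2C2 = 2.
Column 1 now contains 3; hence R3C1 = 4.
2 is placed in column 2, which forces R3C2 = 1.
Row 3 already has 4, which forces R3C3 = 2.
2 is placed in row 3, so R3C4 = 3.
Column 1 now contains 3, leaving R4C1 = 1.
1 is placed in column 2, leaving R4C2 = 3.
Column 3 already has 2, so R4C3 = 4.
Column 4 already has 3; hence R4C4 = 2.
The full grid is 2 4 3 1 / 3 2 1 4 / 4 1 2 3 / 1 3 4 2.

4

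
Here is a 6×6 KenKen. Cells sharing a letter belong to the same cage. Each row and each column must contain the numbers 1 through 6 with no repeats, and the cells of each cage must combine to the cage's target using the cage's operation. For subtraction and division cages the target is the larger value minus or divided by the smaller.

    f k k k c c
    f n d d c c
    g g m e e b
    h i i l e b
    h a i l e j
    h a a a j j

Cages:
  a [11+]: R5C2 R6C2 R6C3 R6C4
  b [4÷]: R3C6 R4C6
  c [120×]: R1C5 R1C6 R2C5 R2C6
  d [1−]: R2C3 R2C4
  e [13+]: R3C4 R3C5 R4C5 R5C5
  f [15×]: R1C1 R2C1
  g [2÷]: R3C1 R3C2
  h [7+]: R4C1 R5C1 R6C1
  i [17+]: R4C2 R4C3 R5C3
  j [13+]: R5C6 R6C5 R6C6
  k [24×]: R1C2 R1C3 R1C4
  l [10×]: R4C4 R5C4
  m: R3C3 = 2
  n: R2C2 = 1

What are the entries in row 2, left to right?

5 1 4 3 6 2

Cage n is given, leaving R2C2 = 1.
Cage m is a single given cell, which forces R3C3 = 2.
Cage i has sum 17; hence R4C2 = 6.
Cage i has sum 17, so R4C3 = 5.
Row 4 already has 5; hence R4C4 = 2.
Cage i has sum 17; hence R5C3 = 6.
Column 4 already has 2, which forces R5C4 = 5.
Cage g needs two cells with quotient 2, so R3C1 = 6.
Cage g's pair has quotient 2; hence R3C2 = 3.
Cage e needs sum 13; hence R3C5 = 5.
The only place for 3 in row 4 is R4C5.
Row 5 needs a 3, and only R5C6 is open for it.
In row 6, 5 can only go at R6C2, so R6C2 = 5.
Cage a has sum 11; hence R5C2 = 2.
Column 2 already has 2, leaving R1C2 = 4.
Cage k has product 24, leaving R1C3 = 1.
The 3 cells of cage k must have product 24, so R1C4 = 6.
Row 1 already has 6, which forces R1C5 = 2.
2 is placed in row 1; hence R1C6 = 5.
The 3 cells of cage h must have sum 7, so R6C1 = 2.
Column 3 now contains 1, so R6C3 = 3.
3 is placed in row 6, so R6C4 = 1.
Row 1 now contains 5, which forces R1C1 = 3.
Cage f needs two cells with product 15, which forces R2C1 = 5.
Column 3 already has 3, leaving R2C3 = 4.
The two cells of cage d must have difference 1, which forces R2C4 = 3.
Cage c needs product 120, which forces R2C5 = 6.
Cage c has product 120, which forces R2C6 = 2.
Column 4 already has 1; hence R3C4 = 4.
Row 3 now contains 4, leaving R3C6 = 1.
Column 6 now contains 1, which forces R4C6 = 4.
Cage e needs sum 13, leaving R5C5 = 1.
Column 5 now contains 6; hence R6C5 = 4.
Column 6 now contains 4, which forces R6C6 = 6.
Row 4 already has 4, leaving R4C1 = 1.
Row 5 now contains 1, leaving R5C1 = 4.
Completed grid: 3 4 1 6 2 5 / 5 1 4 3 6 2 / 6 3 2 4 5 1 / 1 6 5 2 3 4 / 4 2 6 5 1 3 / 2 5 3 1 4 6.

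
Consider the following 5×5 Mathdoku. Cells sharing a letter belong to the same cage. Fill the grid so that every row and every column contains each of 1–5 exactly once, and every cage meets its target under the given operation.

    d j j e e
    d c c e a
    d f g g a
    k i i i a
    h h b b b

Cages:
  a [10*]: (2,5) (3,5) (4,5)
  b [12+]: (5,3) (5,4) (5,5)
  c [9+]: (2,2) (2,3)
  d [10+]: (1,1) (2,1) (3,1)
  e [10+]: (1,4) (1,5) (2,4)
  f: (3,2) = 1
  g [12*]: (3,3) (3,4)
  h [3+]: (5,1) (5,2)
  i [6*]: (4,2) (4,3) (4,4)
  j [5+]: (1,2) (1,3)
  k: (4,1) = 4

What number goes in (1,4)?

Cage f is a single given cell, leaving (3,2) = 1.
K is a freebie; hence (4,1) = 4.
Column 2 now contains 1, so (5,2) = 2.
Column 2 already has 2, which forces (4,2) = 3.
Row 5 already has 2, leaving (5,1) = 1.
Column 2 now contains 3, leaving (1,2) = 4.
Cage j needs two cells with sum 5; hence (1,3) = 1.
Column 2 now contains 4; hence (2,2) = 5.
Row 2 now contains 5, so (2,3) = 4.
Column 3 already has 4; hence (3,3) = 3.
Row 3 already has 3, so (3,4) = 4.
Column 3 now contains 1; hence (4,3) = 2.
2 is placed in row 4; hence (4,4) = 1.
Row 4 now contains 1, so (4,5) = 5.
Column 3 already has 3; hence (5,3) = 5.
Row 5 now contains 5, leaving (5,4) = 3.
3 is placed in row 5; hence (5,5) = 4.
Cage e has sum 10; hence (1,4) = 5.
Cage e needs sum 10, which forces (1,5) = 3.
Column 4 now contains 3; hence (2,4) = 2.
Cage a needs product 10, so (2,5) = 1.
Column 5 already has 5, so (3,5) = 2.
Row 1 now contains 3, which forces (1,1) = 2.
Row 2 now contains 2, which forces (2,1) = 3.
Row 3 already has 2, so (3,1) = 5.
The full grid is 2 4 1 5 3 / 3 5 4 2 1 / 5 1 3 4 2 / 4 3 2 1 5 / 1 2 5 3 4.

5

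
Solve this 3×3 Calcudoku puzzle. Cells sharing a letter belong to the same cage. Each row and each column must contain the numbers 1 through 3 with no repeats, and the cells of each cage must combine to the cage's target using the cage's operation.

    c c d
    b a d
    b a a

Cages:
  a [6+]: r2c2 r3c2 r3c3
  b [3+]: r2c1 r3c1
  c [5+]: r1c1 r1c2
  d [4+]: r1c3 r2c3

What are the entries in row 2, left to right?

2 1 3

The only place for 1 in row 1 is r1c3.
Column 3 already has 1; hence r2c3 = 3.
Column 3 now contains 3, leaving r3c3 = 2.
Cage b's pair has sum 3, so r2c1 = 2.
Cage a has sum 6, leaving r2c2 = 1.
Row 3 now contains 2, which forces r3c1 = 1.
The 3 cells of cage a must have sum 6, which forces r3c2 = 3.
Column 1 already has 2; hence r1c1 = 3.
3 is placed in column 2, so r1c2 = 2.
Filled in: 3 2 1 / 2 1 3 / 1 3 2.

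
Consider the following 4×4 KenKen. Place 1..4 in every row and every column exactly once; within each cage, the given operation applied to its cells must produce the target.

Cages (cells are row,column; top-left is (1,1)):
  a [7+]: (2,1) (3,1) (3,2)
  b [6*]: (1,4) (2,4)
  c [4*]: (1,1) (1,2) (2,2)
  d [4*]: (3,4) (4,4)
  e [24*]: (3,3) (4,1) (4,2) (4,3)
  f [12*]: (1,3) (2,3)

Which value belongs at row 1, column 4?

Row 4 needs a 2, and only (4,3) is open for it.
2 is placed in column 3, which forces (3,3) = 1.
Row 3 now contains 1, leaving (3,4) = 4.
Column 4 now contains 4, which forces (4,4) = 1.
Cage a has sum 7; hence (2,1) = 2.
Row 2 already has 2; hence (2,2) = 1.
Row 2 already has 2, so (2,4) = 3.
Cage a has sum 7, leaving (3,1) = 3.
The 3 cells of cage a must have sum 7, leaving (3,2) = 2.
Column 1 now contains 3, so (4,1) = 4.
Row 4 now contains 4; hence (4,2) = 3.
Column 1 now contains 2, so (1,1) = 1.
1 is placed in column 2, leaving (1,2) = 4.
Cage f's pair has product 12; hence (1,3) = 3.
Column 4 already has 3, which forces (1,4) = 2.
Row 2 already has 3, which forces (2,3) = 4.
Filled in: 1 4 3 2 / 2 1 4 3 / 3 2 1 4 / 4 3 2 1.

2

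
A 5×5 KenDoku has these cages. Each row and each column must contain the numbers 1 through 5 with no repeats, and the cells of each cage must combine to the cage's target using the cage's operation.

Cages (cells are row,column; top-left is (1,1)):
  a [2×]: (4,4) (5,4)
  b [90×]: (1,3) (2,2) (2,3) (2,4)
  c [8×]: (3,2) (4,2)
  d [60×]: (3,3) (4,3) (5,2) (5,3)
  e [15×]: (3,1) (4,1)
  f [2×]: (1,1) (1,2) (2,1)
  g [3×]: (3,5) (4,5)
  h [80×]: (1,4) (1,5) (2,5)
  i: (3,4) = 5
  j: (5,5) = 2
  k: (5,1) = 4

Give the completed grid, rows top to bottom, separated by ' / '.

2 1 3 4 5 / 1 5 2 3 4 / 3 2 4 5 1 / 5 4 1 2 3 / 4 3 5 1 2

Cage f has product 2, which forces (1,1) = 2.
Cage f needs product 2, leaving (1,2) = 1.
Cage b has product 90, leaving (1,3) = 3.
Cage h needs product 80, leaving (1,4) = 4.
Cage h needs product 80, leaving (1,5) = 5.
The 3 cells of cage f must have product 2, so (2,1) = 1.
Cage h needs product 80, which forces (2,5) = 4.
I is a freebie, which forces (3,4) = 5.
Cage k is a single given cell, which forces (5,1) = 4.
Cage j is given, so (5,5) = 2.
Row 3 now contains 5, so (3,1) = 3.
Row 3 already has 3, so (3,5) = 1.
Cage e needs two cells with product 15, so (4,1) = 5.
The two cells of cage a must have product 2, leaving (4,4) = 2.
Column 5 now contains 1; hence (4,5) = 3.
Cage d needs product 60; hence (5,2) = 3.
2 is placed in row 5, leaving (5,4) = 1.
Column 4 now contains 2, leaving (2,4) = 3.
The two cells of cage c must have product 8, which forces (3,2) = 2.
Row 3 already has 1, which forces (3,3) = 4.
Row 4 already has 2, which forces (4,2) = 4.
The 4 cells of cage d must have product 60, leaving (4,3) = 1.
1 is placed in row 5, which forces (5,3) = 5.
2 is placed in column 2, so (2,2) = 5.
Column 3 now contains 5, leaving (2,3) = 2.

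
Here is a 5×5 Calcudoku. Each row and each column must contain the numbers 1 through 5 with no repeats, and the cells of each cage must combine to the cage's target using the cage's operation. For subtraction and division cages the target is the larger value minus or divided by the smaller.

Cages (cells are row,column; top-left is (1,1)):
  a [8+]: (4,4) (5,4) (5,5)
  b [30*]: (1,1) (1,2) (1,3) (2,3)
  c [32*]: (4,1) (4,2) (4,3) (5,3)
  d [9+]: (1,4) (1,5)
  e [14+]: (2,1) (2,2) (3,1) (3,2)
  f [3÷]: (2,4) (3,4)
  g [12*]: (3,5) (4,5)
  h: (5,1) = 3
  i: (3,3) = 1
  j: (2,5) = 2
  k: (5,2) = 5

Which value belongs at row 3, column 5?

4

Cage j is given, so (2,5) = 2.
Cage i is a single given cell, so (3,3) = 1.
Row 3 now contains 1; hence (3,4) = 3.
Row 3 already has 3, leaving (3,5) = 4.
Column 3 now contains 1; hence (4,3) = 2.
Column 5 already has 4; hence (4,5) = 3.
Cage h is a single given cell, which forces (5,1) = 3.
K is a freebie; hence (5,2) = 5.
The 4 cells of cage c must have product 32; hence (5,3) = 4.
Row 5 already has 5, leaving (5,5) = 1.
Cage d's pair has sum 9, leaving (1,4) = 4.
Column 5 already has 4, which forces (1,5) = 5.
The 4 cells of cage e must have sum 14; hence (2,1) = 4.
The 4 cells of cage e must have sum 14, which forces (2,2) = 3.
Row 2 already has 3; hence (2,3) = 5.
Column 4 now contains 3, so (2,4) = 1.
Cage e has sum 14, which forces (3,1) = 5.
5 is placed in column 2; hence (3,2) = 2.
Column 1 now contains 4; hence (4,1) = 1.
1 is placed in row 4, leaving (4,2) = 4.
Cage a needs sum 8, leaving (4,4) = 5.
Row 5 now contains 1, so (5,4) = 2.
1 is placed in column 1; hence (1,1) = 2.
2 is placed in column 2, which forces (1,2) = 1.
Row 1 now contains 5; hence (1,3) = 3.
The full grid is 2 1 3 4 5 / 4 3 5 1 2 / 5 2 1 3 4 / 1 4 2 5 3 / 3 5 4 2 1.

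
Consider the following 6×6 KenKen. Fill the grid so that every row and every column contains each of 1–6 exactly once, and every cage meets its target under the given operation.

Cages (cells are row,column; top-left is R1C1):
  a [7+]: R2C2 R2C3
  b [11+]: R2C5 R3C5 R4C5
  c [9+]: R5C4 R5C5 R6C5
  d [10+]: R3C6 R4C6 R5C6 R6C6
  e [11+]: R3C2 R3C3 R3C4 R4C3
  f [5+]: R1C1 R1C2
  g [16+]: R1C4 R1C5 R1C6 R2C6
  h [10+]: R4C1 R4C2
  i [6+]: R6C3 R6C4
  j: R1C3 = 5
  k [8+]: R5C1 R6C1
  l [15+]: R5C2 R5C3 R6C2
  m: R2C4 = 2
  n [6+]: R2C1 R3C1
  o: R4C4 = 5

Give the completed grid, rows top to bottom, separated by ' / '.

3 2 5 1 4 6 / 1 3 4 2 6 5 / 5 1 3 6 2 4 / 4 6 1 5 3 2 / 2 4 6 3 5 1 / 6 5 2 4 1 3

J is a freebie, so R1C3 = 5.
Cage m is given, so R2C4 = 2.
Cage o is a single given cell, which forces R4C4 = 5.
Cage i's pair has sum 6, which forces R6C3 = 2.
Cage i's pair has sum 6, which forces R6C4 = 4.
The only place for 2 in column 2 is R1C2.
Cage f needs two cells with sum 5, leaving R1C1 = 3.
The 4 cells of cage g must have sum 16, leaving R2C6 = 5.
The two cells of cage k must have sum 8, so R5C1 = 2.
Cage k's pair has sum 8; hence R6C1 = 6.
Row 6 already has 6, leaving R6C2 = 5.
The two cells of cage n must have sum 6; hence R2C1 = 1.
The two cells of cage n must have sum 6, leaving R3C1 = 5.
Column 1 now contains 6, leaving R4C1 = 4.
The two cells of cage h must have sum 10, leaving R4C2 = 6.
6 is placed in column 2, which forces R5C2 = 4.
4 is placed in row 5, which forces R5C3 = 6.
Cage c has sum 9, which forces R5C5 = 5.
Column 2 already has 4, which forces R2C2 = 3.
The two cells of cage a must have sum 7, so R2C3 = 4.
4 is placed in row 2, so R2C5 = 6.
Column 2 already has 3, which forces R3C2 = 1.
Column 3 now contains 4; hence R3C3 = 3.
3 is placed in row 3; hence R3C4 = 6.
The 4 cells of cage d must have sum 10, leaving R3C6 = 4.
Column 3 already has 3, leaving R4C3 = 1.
The 4 cells of cage d must have sum 10, which forces R4C6 = 2.
6 is placed in column 4; hence R1C4 = 1.
Cage g needs sum 16, so R1C5 = 4.
The 4 cells of cage g must have sum 16, so R1C6 = 6.
Row 3 now contains 4; hence R3C5 = 2.
Row 4 already has 2; hence R4C5 = 3.
1 is placed in column 4, so R5C4 = 3.
Row 5 already has 3, leaving R5C6 = 1.
3 is placed in column 5, so R6C5 = 1.
Column 6 now contains 1, which forces R6C6 = 3.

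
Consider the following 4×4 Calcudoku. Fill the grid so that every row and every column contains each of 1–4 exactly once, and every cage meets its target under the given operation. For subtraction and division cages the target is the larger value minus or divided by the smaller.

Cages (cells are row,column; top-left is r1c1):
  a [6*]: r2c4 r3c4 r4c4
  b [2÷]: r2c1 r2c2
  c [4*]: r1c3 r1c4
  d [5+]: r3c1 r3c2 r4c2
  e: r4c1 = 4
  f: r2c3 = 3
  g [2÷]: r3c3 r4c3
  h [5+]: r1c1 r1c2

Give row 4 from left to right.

Cage f is a single given cell, so r2c3 = 3.
E is a freebie, which forces r4c1 = 4.
In row 2, 4 can only go at r2c2, so r2c2 = 4.
Cage b needs two cells with quotient 2, which forces r2c1 = 2.
2 is placed in row 2, so r2c4 = 1.
2 is placed in column 1, leaving r3c1 = 1.
Row 3 now contains 1, so r3c2 = 3.
3 is placed in row 3, which forces r3c4 = 2.
2 is placed in column 4, so r4c4 = 3.
2 is placed in column 1, so r1c1 = 3.
Column 2 already has 3; hence r1c2 = 2.
Cage c's pair has product 4, so r1c3 = 1.
1 is placed in column 4, which forces r1c4 = 4.
2 is placed in row 3, which forces r3c3 = 4.
Cage d has sum 5, which forces r4c2 = 1.
The two cells of cage g must have quotient 2, leaving r4c3 = 2.
The full grid is 3 2 1 4 / 2 4 3 1 / 1 3 4 2 / 4 1 2 3.

4 1 2 3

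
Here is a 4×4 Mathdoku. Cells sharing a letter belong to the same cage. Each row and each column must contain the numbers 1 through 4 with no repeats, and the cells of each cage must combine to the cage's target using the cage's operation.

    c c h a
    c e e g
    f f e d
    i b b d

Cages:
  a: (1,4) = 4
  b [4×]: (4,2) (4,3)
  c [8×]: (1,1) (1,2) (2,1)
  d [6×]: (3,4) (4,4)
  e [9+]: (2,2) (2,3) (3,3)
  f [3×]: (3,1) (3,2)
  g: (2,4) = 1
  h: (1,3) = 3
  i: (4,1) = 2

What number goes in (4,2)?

Cage h is given, which forces (1,3) = 3.
Cage a is a single given cell, which forces (1,4) = 4.
G is a freebie; hence (2,4) = 1.
I is a freebie, leaving (4,1) = 2.
Row 4 now contains 2, leaving (4,4) = 3.
Column 1 already has 2; hence (1,1) = 1.
Cage c needs product 8; hence (1,2) = 2.
Column 1 already has 2, so (2,1) = 4.
Cage e needs sum 9; hence (2,2) = 3.
4 is placed in row 2, so (2,3) = 2.
Column 1 now contains 1, which forces (3,1) = 3.
Column 2 already has 3; hence (3,2) = 1.
2 is placed in column 3; hence (3,3) = 4.
Column 4 now contains 3, which forces (3,4) = 2.
1 is placed in column 2, leaving (4,2) = 4.
Column 3 now contains 4, leaving (4,3) = 1.
The full grid is 1 2 3 4 / 4 3 2 1 / 3 1 4 2 / 2 4 1 3.

4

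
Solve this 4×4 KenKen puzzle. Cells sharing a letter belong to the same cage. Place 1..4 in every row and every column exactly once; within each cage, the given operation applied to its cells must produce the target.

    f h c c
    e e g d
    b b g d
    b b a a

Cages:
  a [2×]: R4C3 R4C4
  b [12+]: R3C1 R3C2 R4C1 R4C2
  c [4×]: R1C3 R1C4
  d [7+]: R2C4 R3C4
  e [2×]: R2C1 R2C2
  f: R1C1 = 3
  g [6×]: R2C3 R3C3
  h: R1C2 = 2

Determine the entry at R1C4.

1

F is a freebie, which forces R1C1 = 3.
H is a freebie; hence R1C2 = 2.
Column 2 already has 2, leaving R2C2 = 1.
Row 2 now contains 1; hence R2C1 = 2.
Row 2 already has 2, so R2C3 = 3.
Row 2 already has 3, which forces R2C4 = 4.
3 is placed in column 3, so R3C3 = 2.
4 is placed in column 4, leaving R3C4 = 3.
2 is placed in column 3, leaving R4C3 = 1.
1 is placed in row 4; hence R4C4 = 2.
1 is placed in column 3, which forces R1C3 = 4.
4 is placed in column 4; hence R1C4 = 1.
Cage b has sum 12, so R3C1 = 1.
Row 3 already has 3; hence R3C2 = 4.
1 is placed in row 4, leaving R4C1 = 4.
Cage b has sum 12, which forces R4C2 = 3.
Filled in: 3 2 4 1 / 2 1 3 4 / 1 4 2 3 / 4 3 1 2.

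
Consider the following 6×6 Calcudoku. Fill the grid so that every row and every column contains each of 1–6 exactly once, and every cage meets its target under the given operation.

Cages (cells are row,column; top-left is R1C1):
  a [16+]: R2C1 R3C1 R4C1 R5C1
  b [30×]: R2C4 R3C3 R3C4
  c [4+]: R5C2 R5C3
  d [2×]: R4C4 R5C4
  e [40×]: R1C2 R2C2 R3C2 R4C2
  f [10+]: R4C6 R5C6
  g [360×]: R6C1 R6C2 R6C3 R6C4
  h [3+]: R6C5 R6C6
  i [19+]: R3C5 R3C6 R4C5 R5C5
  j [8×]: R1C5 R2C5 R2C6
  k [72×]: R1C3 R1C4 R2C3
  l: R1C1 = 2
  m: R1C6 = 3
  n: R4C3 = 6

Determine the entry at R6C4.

L is a freebie; hence R1C1 = 2.
Cage m is a single given cell, which forces R1C6 = 3.
Cage n is a single given cell; hence R4C3 = 6.
Row 4 now contains 6, leaving R4C6 = 4.
Column 6 already has 4, which forces R5C6 = 6.
6 is placed in column 3; hence R1C3 = 4.
Cage k has product 72, leaving R1C4 = 6.
4 is placed in row 1, leaving R1C5 = 1.
The 3 cells of cage k must have product 72; hence R2C3 = 3.
Cage i has sum 19, which forces R3C5 = 6.
Column 6 already has 6, which forces R3C6 = 5.
Column 3 now contains 3, so R5C3 = 1.
1 is placed in row 5, which forces R5C4 = 2.
Column 3 now contains 3, which forces R6C3 = 5.
Column 5 now contains 1, which forces R6C5 = 2.
Row 6 now contains 2, leaving R6C6 = 1.
Row 1 now contains 1, leaving R1C2 = 5.
The 4 cells of cage a must have sum 16, which forces R2C1 = 6.
The 3 cells of cage b must have product 30, which forces R2C4 = 5.
Column 5 now contains 2; hence R2C5 = 4.
Column 6 already has 1, leaving R2C6 = 2.
1 is placed in column 3, which forces R3C3 = 2.
The 3 cells of cage b must have product 30; hence R3C4 = 3.
Column 4 already has 2, so R4C4 = 1.
1 is placed in row 5, leaving R5C2 = 3.
Row 5 already has 3; hence R5C5 = 5.
Column 4 already has 3; hence R6C4 = 4.
Row 2 now contains 2, leaving R2C2 = 1.
Cage a has sum 16, so R3C1 = 1.
Cage e has product 40, leaving R3C2 = 4.
1 is placed in row 4, so R4C1 = 5.
1 is placed in row 4, leaving R4C2 = 2.
Column 5 now contains 5, which forces R4C5 = 3.
Row 5 now contains 5; hence R5C1 = 4.
4 is placed in row 6; hence R6C1 = 3.
4 is placed in row 6, so R6C2 = 6.
The full grid is 2 5 4 6 1 3 / 6 1 3 5 4 2 / 1 4 2 3 6 5 / 5 2 6 1 3 4 / 4 3 1 2 5 6 / 3 6 5 4 2 1.

4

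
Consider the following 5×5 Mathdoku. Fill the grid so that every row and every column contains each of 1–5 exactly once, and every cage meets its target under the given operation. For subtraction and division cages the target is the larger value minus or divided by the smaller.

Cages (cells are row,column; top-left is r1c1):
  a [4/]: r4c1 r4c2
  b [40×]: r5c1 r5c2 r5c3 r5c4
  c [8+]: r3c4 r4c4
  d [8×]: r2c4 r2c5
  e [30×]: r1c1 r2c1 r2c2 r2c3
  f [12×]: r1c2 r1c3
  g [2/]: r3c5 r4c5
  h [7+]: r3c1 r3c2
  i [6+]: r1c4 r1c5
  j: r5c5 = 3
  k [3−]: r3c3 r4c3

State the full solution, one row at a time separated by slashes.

2 3 4 1 5 / 1 5 3 2 4 / 3 4 2 5 1 / 4 1 5 3 2 / 5 2 1 4 3

Cage j is a single given cell, leaving r5c5 = 3.
In row 4, 3 can only go at r4c4, so r4c4 = 3.
Column 4 already has 3, which forces r3c4 = 5.
The only place for 2 in row 4 is r4c5.
Cage d's pair has product 8; hence r2c4 = 2.
2 is placed in column 5; hence r2c5 = 4.
Column 5 now contains 4, which forces r3c5 = 1.
The 4 cells of cage e must have product 30, leaving r1c1 = 2.
2 is placed in column 4, which forces r1c4 = 1.
Column 5 now contains 4, which forces r1c5 = 5.
Column 4 already has 1, leaving r5c4 = 4.
In row 3, 2 can only go at r3c3, so r3c3 = 2.
Cage k's pair has difference 3, leaving r4c3 = 5.
Cage b has product 40, so r5c2 = 2.
Column 3 now contains 5, leaving r5c3 = 1.
Column 3 already has 1, leaving r2c3 = 3.
Row 5 already has 1, which forces r5c1 = 5.
Cage f needs two cells with product 12, so r1c2 = 3.
3 is placed in column 3, which forces r1c3 = 4.
5 is placed in column 1; hence r2c1 = 1.
The 4 cells of cage e must have product 30, so r2c2 = 5.
Column 2 now contains 3, leaving r3c2 = 4.
Column 1 now contains 1, leaving r4c1 = 4.
Column 2 now contains 4, which forces r4c2 = 1.
Row 3 already has 4, leaving r3c1 = 3.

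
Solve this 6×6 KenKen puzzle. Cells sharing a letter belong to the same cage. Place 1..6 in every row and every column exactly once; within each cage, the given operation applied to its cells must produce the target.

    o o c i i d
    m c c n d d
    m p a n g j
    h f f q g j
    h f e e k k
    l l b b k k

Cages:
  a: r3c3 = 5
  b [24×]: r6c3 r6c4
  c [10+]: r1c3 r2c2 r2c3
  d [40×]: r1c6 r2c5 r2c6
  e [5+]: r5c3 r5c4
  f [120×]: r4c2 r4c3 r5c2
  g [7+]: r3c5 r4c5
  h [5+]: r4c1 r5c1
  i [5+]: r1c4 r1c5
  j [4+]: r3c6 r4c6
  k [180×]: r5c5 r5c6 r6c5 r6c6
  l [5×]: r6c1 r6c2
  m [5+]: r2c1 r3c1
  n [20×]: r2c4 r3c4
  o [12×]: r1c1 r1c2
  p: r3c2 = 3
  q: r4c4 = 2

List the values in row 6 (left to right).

5 1 4 6 3 2

Cage p is given, so r3c2 = 3.
Cage a is given, so r3c3 = 5.
Row 3 now contains 5; hence r3c4 = 4.
Row 3 now contains 3; hence r3c6 = 1.
Cage q is given, so r4c4 = 2.
Column 6 now contains 1, leaving r4c6 = 3.
Column 4 already has 4; hence r6c4 = 6.
Cage m needs two cells with sum 5; hence r2c1 = 3.
Column 4 already has 4; hence r2c4 = 5.
Row 3 already has 1, which forces r3c1 = 2.
Row 3 already has 2, leaving r3c5 = 6.
Row 6 now contains 6, leaving r6c3 = 4.
Column 1 now contains 2; hence r1c1 = 6.
Cage o's pair has product 12, leaving r1c2 = 2.
Row 1 now contains 2, which forces r1c3 = 3.
3 is placed in row 1, so r1c4 = 1.
Row 1 now contains 2, so r1c5 = 4.
Cage d has product 40, so r1c6 = 5.
4 is placed in column 5; hence r2c5 = 2.
Row 2 now contains 2; hence r2c6 = 4.
Column 3 now contains 4, which forces r4c3 = 6.
Cage g needs two cells with sum 7, so r4c5 = 1.
Column 3 now contains 4, so r5c3 = 2.
The two cells of cage e must have sum 5, so r5c4 = 3.
Row 5 now contains 3; hence r5c5 = 5.
Cage k needs product 180; hence r5c6 = 6.
Column 5 now contains 5, which forces r6c5 = 3.
5 is placed in column 6, leaving r6c6 = 2.
Cage c needs sum 10, so r2c2 = 6.
Column 3 now contains 6, so r2c3 = 1.
Row 4 already has 1, which forces r4c1 = 4.
The 3 cells of cage f must have product 120, leaving r4c2 = 5.
Cage h's pair has sum 5, so r5c1 = 1.
Row 5 now contains 5, leaving r5c2 = 4.
Column 1 already has 1, so r6c1 = 5.
Column 2 now contains 5; hence r6c2 = 1.
The full grid is 6 2 3 1 4 5 / 3 6 1 5 2 4 / 2 3 5 4 6 1 / 4 5 6 2 1 3 / 1 4 2 3 5 6 / 5 1 4 6 3 2.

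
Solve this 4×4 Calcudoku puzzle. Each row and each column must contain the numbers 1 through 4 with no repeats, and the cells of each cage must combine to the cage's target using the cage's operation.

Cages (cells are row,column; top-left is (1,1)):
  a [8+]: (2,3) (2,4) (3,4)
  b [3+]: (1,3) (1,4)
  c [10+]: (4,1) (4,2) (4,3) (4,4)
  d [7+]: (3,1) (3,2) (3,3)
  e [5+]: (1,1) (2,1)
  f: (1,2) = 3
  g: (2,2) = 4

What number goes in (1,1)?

4

F is a freebie, so (1,2) = 3.
Cage g is given, leaving (2,2) = 4.
The only place for 4 in row 1 is (1,1).
The two cells of cage e must have sum 5, so (2,1) = 1.
1 is placed in row 2, leaving (2,3) = 3.
Row 2 already has 3; hence (2,4) = 2.
Column 1 already has 1, so (3,1) = 2.
2 is placed in row 3, leaving (3,2) = 1.
Cage d needs sum 7, leaving (3,3) = 4.
Row 3 now contains 4; hence (3,4) = 3.
Column 1 already has 2, leaving (4,1) = 3.
Column 2 already has 1, which forces (4,2) = 2.
2 is placed in row 4, leaving (4,3) = 1.
1 is placed in row 4, which forces (4,4) = 4.
1 is placed in column 3, so (1,3) = 2.
Column 4 already has 2, leaving (1,4) = 1.
The full grid is 4 3 2 1 / 1 4 3 2 / 2 1 4 3 / 3 2 1 4.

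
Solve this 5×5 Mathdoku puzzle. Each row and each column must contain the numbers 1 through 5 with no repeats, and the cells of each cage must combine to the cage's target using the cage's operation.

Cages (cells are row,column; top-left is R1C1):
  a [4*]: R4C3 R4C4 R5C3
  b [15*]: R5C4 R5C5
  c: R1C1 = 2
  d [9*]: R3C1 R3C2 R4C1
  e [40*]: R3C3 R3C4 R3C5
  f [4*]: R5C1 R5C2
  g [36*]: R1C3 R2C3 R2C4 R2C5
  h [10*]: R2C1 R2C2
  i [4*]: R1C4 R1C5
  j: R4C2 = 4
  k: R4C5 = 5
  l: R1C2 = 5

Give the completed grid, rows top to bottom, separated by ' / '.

Cage c is given, leaving R1C1 = 2.
Cage l is a single given cell, so R1C2 = 5.
Cage g needs product 36, which forces R1C3 = 3.
Column 1 already has 2; hence R2C1 = 5.
Column 2 now contains 5; hence R2C2 = 2.
The 3 cells of cage d must have product 9; hence R3C1 = 1.
The 3 cells of cage d must have product 9, leaving R3C2 = 3.
The 3 cells of cage d must have product 9, which forces R4C1 = 3.
Cage j is given; hence R4C2 = 4.
4 is placed in row 4, leaving R4C3 = 1.
Row 4 already has 1, leaving R4C4 = 2.
Cage k is a single given cell, so R4C5 = 5.
Column 1 now contains 1, which forces R5C1 = 4.
Column 2 already has 4; hence R5C2 = 1.
1 is placed in column 3, so R5C3 = 2.
Column 5 already has 5, so R5C5 = 3.
1 is placed in column 3, leaving R2C3 = 4.
Cage g has product 36; hence R2C4 = 3.
Cage g needs product 36, so R2C5 = 1.
4 is placed in column 3; hence R3C3 = 5.
Row 3 already has 5; hence R3C4 = 4.
Cage e has product 40, so R3C5 = 2.
Row 5 now contains 3; hence R5C4 = 5.
Column 4 now contains 4; hence R1C4 = 1.
1 is placed in column 5, leaving R1C5 = 4.

2 5 3 1 4 / 5 2 4 3 1 / 1 3 5 4 2 / 3 4 1 2 5 / 4 1 2 5 3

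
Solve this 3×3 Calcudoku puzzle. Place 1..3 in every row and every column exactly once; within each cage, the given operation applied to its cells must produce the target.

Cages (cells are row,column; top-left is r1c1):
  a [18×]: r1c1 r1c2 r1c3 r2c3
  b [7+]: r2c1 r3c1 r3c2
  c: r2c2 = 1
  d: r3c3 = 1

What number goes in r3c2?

2

Cage c is a single given cell; hence r2c2 = 1.
Cage a has product 18, which forces r2c3 = 3.
Cage d is a single given cell, leaving r3c3 = 1.
Cage a has product 18, so r1c1 = 1.
Cage a has product 18, leaving r1c2 = 3.
1 is placed in column 3, leaving r1c3 = 2.
Row 2 now contains 3, leaving r2c1 = 2.
Row 3 already has 1, so r3c1 = 3.
The 3 cells of cage b must have sum 7, leaving r3c2 = 2.
Completed grid: 1 3 2 / 2 1 3 / 3 2 1.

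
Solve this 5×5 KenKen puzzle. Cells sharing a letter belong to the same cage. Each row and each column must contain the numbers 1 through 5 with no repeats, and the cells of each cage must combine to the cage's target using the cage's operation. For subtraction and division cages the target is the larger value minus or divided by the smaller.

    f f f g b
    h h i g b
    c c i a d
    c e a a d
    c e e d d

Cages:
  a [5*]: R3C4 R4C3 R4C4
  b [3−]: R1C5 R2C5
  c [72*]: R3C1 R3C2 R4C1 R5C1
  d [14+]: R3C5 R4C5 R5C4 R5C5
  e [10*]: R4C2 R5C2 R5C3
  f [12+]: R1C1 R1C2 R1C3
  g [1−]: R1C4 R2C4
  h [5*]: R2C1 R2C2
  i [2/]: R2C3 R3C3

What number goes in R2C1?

The 4 cells of cage c must have product 72, so R3C2 = 3.
The 3 cells of cage a must have product 5; hence R3C4 = 1.
Cage a has product 5, leaving R4C3 = 1.
Cage a needs product 5, so R4C4 = 5.
Row 4 now contains 5, so R4C2 = 2.
Cage e needs product 10; hence R5C2 = 1.
The 3 cells of cage e must have product 10, leaving R5C3 = 5.
Cage h needs two cells with product 5, so R2C1 = 1.
1 is placed in column 2, which forces R2C2 = 5.
The 4 cells of cage d must have sum 14, leaving R3C5 = 5.
Cage f needs sum 12, which forces R1C1 = 5.
5 is placed in column 2; hence R1C2 = 4.
The 3 cells of cage f must have sum 12; hence R1C3 = 3.
Row 1 already has 3, which forces R1C4 = 2.
Cage b's pair has difference 3, which forces R1C5 = 1.
The two cells of cage b must have difference 3, so R2C5 = 4.
4 is placed in column 5; hence R4C5 = 3.
Column 5 now contains 3, which forces R5C5 = 2.
4 is placed in row 2, which forces R2C3 = 2.
4 is placed in row 2, which forces R2C4 = 3.
Cage c needs product 72, so R3C1 = 2.
Cage i's pair has quotient 2, which forces R3C3 = 4.
Row 4 already has 3; hence R4C1 = 4.
The 4 cells of cage c must have product 72, so R5C1 = 3.
The 4 cells of cage d must have sum 14; hence R5C4 = 4.
Completed grid: 5 4 3 2 1 / 1 5 2 3 4 / 2 3 4 1 5 / 4 2 1 5 3 / 3 1 5 4 2.

1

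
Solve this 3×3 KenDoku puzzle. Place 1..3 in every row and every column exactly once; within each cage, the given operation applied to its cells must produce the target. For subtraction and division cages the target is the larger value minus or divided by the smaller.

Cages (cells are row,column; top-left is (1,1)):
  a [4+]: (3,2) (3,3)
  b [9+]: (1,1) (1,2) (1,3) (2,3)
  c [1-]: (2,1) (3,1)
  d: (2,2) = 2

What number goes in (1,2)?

1

Cage d is a single given cell, leaving (2,2) = 2.
Cage b needs sum 9, leaving (2,3) = 3.
Column 3 already has 3; hence (3,3) = 1.
Column 3 now contains 1; hence (1,3) = 2.
Row 2 already has 3; hence (2,1) = 1.
The two cells of cage c must have difference 1; hence (3,1) = 2.
Row 3 now contains 1; hence (3,2) = 3.
Column 1 already has 1, which forces (1,1) = 3.
Column 2 already has 3, leaving (1,2) = 1.
The full grid is 3 1 2 / 1 2 3 / 2 3 1.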